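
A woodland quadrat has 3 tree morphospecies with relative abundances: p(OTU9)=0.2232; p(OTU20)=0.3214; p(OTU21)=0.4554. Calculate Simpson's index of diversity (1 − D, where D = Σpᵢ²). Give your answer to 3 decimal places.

0.639

D = 0.2232² + 0.3214² + 0.4554² = 0.04982 + 0.10330 + 0.20739 = 0.36051 (working shown to 5 dp, full precision carried).
So 1 − D = 0.63949, i.e. 0.639 to 3 decimal places.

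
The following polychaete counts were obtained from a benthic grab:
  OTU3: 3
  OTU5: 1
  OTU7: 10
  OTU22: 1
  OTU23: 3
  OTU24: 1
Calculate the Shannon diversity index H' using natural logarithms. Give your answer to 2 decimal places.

1.39

Total N = 3+1+10+1+3+1 = 19, so the proportions are 0.1579, 0.0526, 0.5263, 0.0526, 0.1579, 0.0526 (working shown to 4 dp, full precision carried).
Each pᵢ ln pᵢ term: 0.1579×(-1.8458)=-0.2914, 0.0526×(-2.9444)=-0.1550, 0.5263×(-0.6419)=-0.3378, 0.0526×(-2.9444)=-0.1550, 0.1579×(-1.8458)=-0.2914, 0.0526×(-2.9444)=-0.1550.
Sum = -1.3856, so H' = 1.39.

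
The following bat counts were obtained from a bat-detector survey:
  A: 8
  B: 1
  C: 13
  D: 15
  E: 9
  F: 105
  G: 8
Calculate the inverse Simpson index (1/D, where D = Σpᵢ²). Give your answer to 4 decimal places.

2.1740

Total N = 8+1+13+15+9+105+8 = 159, so the proportions are 0.0503145, 0.0062893, 0.081761, 0.0943396, 0.0566038, 0.6603774, 0.0503145 (working shown to 7 dp, full precision carried).
D = 0.0503145² + 0.0062893² + 0.081761² + 0.0943396² + 0.0566038² + 0.6603774² + 0.0503145² = 0.0025315 + 0.0000396 + 0.0066849 + 0.0089000 + 0.0032040 + 0.4360983 + 0.0025315 = 0.4599897.
So 1/D = 2.173962, i.e. 2.1740 to 4 decimal places.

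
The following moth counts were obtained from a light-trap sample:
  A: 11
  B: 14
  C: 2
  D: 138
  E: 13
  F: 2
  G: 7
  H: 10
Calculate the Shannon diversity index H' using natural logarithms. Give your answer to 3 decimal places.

Total N = 11+14+2+138+13+2+7+10 = 197, so the proportions are 0.05584, 0.07107, 0.01015, 0.70051, 0.06599, 0.01015, 0.03553, 0.05076 (working shown to 5 dp, full precision carried).
Each pᵢ ln pᵢ term: 0.05584×(-2.88531)=-0.16111, 0.07107×(-2.64415)=-0.18791, 0.01015×(-4.59006)=-0.04660, 0.70051×(-0.35595)=-0.24935, 0.06599×(-2.71825)=-0.17938, 0.01015×(-4.59006)=-0.04660, 0.03553×(-3.33729)=-0.11858, 0.05076×(-2.98062)=-0.15130.
Sum = -1.14082, so H' = 1.141.

1.141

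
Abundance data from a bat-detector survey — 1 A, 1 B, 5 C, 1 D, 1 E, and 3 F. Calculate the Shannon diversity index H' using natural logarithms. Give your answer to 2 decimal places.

1.54

Total N = 1+1+5+1+1+3 = 12, so the proportions are 0.0833, 0.0833, 0.4167, 0.0833, 0.0833, 0.25 (working shown to 4 dp, full precision carried).
Each pᵢ ln pᵢ term: 0.0833×(-2.4849)=-0.2071, 0.0833×(-2.4849)=-0.2071, 0.4167×(-0.8755)=-0.3648, 0.0833×(-2.4849)=-0.2071, 0.0833×(-2.4849)=-0.2071, 0.25×(-1.3863)=-0.3466.
Sum = -1.5397, so H' = 1.54.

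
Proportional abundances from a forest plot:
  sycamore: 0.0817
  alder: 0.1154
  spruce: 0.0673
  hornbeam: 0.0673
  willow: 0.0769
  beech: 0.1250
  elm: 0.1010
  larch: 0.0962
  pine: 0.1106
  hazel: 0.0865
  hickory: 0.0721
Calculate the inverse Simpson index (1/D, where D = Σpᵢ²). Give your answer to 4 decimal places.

10.5310

D = 0.0817² + 0.1154² + 0.0673² + 0.0673² + 0.0769² + 0.125² + 0.101² + 0.0962² + 0.1106² + 0.0865² + 0.0721² = 0.006674890 + 0.013317160 + 0.004529290 + 0.004529290 + 0.005913610 + 0.015625000 + 0.010201000 + 0.009254440 + 0.012232360 + 0.007482250 + 0.005198410 = 0.094957700 (working shown to 9 dp, full precision carried).
So 1/D = 10.531005, i.e. 10.5310 to 4 decimal places.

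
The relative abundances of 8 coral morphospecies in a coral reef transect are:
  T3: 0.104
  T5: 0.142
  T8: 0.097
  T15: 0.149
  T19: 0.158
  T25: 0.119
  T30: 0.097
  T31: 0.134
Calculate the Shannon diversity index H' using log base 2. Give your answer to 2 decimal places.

2.98

Each pᵢ log₂ pᵢ term (working shown to 4 dp, full precision carried): 0.104×(-3.2653)=-0.3396, 0.142×(-2.8160)=-0.3999, 0.097×(-3.3659)=-0.3265, 0.149×(-2.7466)=-0.4092, 0.158×(-2.6620)=-0.4206, 0.119×(-3.0710)=-0.3654, 0.097×(-3.3659)=-0.3265, 0.134×(-2.8997)=-0.3886.
Sum = -2.9763, so H' = 2.98.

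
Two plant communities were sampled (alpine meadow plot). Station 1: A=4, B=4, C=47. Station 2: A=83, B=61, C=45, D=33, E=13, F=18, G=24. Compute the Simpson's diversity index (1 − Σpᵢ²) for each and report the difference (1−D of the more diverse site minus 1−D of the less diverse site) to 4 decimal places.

0.5480

Station 1: N=55, proportions 0.072727, 0.072727, 0.854545, giving 1−D = 0.259174 (working shown to 6 dp, full precision carried).
Station 2: N=277, proportions 0.299639, 0.220217, 0.162455, 0.119134, 0.046931, 0.064982, 0.086643, giving 1−D = 0.807205.
Difference = |0.259174 − 0.807205| = 0.548031, i.e. 0.5480 to 4 decimal places.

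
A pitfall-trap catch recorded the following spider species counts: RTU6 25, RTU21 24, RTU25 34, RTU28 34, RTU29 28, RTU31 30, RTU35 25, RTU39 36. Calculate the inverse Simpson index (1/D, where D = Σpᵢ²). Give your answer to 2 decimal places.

Total N = 25+24+34+34+28+30+25+36 = 236, so the proportions are 0.105932, 0.101695, 0.144068, 0.144068, 0.118644, 0.127119, 0.105932, 0.152542 (working shown to 6 dp, full precision carried).
D = 0.105932² + 0.101695² + 0.144068² + 0.144068² + 0.118644² + 0.127119² + 0.105932² + 0.152542² = 0.011222 + 0.010342 + 0.020756 + 0.020756 + 0.014076 + 0.016159 + 0.011222 + 0.023269 = 0.127801.
So 1/D = 7.8247, i.e. 7.82 to 2 decimal places.

7.82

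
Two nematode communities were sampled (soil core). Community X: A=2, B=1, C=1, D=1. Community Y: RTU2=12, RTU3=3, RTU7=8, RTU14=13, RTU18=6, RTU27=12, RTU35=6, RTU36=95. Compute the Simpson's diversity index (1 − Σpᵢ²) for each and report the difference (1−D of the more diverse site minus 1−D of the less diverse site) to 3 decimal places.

Community X: N=5, proportions 0.4, 0.2, 0.2, 0.2, giving 1−D = 0.72000 (working shown to 5 dp, full precision carried).
Community Y: N=155, proportions 0.07742, 0.01935, 0.05161, 0.08387, 0.03871, 0.07742, 0.03871, 0.6129, giving 1−D = 0.59929.
Difference = |0.72000 − 0.59929| = 0.12071, i.e. 0.121 to 3 decimal places.

0.121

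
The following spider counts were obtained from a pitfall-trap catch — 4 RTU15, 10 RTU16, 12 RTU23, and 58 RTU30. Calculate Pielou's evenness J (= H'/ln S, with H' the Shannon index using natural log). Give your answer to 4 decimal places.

0.6723

Total N = 4+10+12+58 = 84, so the proportions are 0.047619, 0.119048, 0.142857, 0.690476 (working shown to 6 dp, full precision carried).
H' = −Σ pᵢ ln pᵢ = −((-0.144977) + (-0.253361) + (-0.277987) + (-0.255734)) = 0.932060.
With S = 4 species, ln S = 1.386294, so J = 0.932060/1.386294 = 0.672339, i.e. 0.6723 to 4 decimal places.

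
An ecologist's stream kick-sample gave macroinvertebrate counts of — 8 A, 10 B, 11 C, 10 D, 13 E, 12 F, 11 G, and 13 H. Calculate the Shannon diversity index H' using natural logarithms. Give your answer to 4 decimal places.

Total N = 8+10+11+10+13+12+11+13 = 88, so the proportions are 0.090909, 0.113636, 0.125, 0.113636, 0.147727, 0.136364, 0.125, 0.147727 (working shown to 6 dp, full precision carried).
Each pᵢ ln pᵢ term: 0.090909×(-2.397895)=-0.217990, 0.113636×(-2.174752)=-0.247131, 0.125×(-2.079442)=-0.259930, 0.113636×(-2.174752)=-0.247131, 0.147727×(-1.912387)=-0.282512, 0.136364×(-1.992430)=-0.271695, 0.125×(-2.079442)=-0.259930, 0.147727×(-1.912387)=-0.282512.
Sum = -2.068831, so H' = 2.0688.

2.0688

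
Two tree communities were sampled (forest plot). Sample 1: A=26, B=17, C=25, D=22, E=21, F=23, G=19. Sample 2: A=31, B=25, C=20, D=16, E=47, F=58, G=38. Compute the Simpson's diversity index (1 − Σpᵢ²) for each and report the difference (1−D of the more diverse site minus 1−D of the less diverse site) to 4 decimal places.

Sample 1: N=153, proportions 0.169935, 0.111111, 0.163399, 0.143791, 0.137255, 0.150327, 0.124183, giving 1−D = 0.854543 (working shown to 6 dp, full precision carried).
Sample 2: N=235, proportions 0.131915, 0.106383, 0.085106, 0.068085, 0.2, 0.246809, 0.161702, giving 1−D = 0.832340.
Difference = |0.854543 − 0.832340| = 0.022203, i.e. 0.0222 to 4 decimal places.

0.0222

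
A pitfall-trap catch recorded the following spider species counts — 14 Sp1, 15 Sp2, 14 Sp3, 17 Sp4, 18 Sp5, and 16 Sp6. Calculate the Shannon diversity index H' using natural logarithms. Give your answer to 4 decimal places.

Total N = 14+15+14+17+18+16 = 94, so the proportions are 0.148936, 0.159574, 0.148936, 0.180851, 0.191489, 0.170213 (working shown to 6 dp, full precision carried).
Each pᵢ ln pᵢ term: 0.148936×(-1.904237)=-0.283610, 0.159574×(-1.835245)=-0.292858, 0.148936×(-1.904237)=-0.283610, 0.180851×(-1.710081)=-0.309270, 0.191489×(-1.652923)=-0.316517, 0.170213×(-1.770706)=-0.301397.
Sum = -1.787262, so H' = 1.7873.

1.7873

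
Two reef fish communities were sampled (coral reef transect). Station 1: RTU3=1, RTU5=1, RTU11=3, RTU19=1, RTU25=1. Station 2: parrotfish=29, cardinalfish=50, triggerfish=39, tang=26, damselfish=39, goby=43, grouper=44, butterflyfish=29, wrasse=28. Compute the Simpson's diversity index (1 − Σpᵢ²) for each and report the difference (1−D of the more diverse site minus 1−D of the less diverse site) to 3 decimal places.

Station 1: N=7, proportions 0.14286, 0.14286, 0.42857, 0.14286, 0.14286, giving 1−D = 0.73469 (working shown to 5 dp, full precision carried).
Station 2: N=327, proportions 0.08869, 0.15291, 0.11927, 0.07951, 0.11927, 0.1315, 0.13456, 0.08869, 0.08563, giving 1−D = 0.88339.
Difference = |0.73469 − 0.88339| = 0.14870, i.e. 0.149 to 3 decimal places.

0.149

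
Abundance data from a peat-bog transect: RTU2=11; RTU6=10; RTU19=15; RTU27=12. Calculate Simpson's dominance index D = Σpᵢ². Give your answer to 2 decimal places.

0.26

Total N = 11+10+15+12 = 48, so the proportions are 0.2292, 0.2083, 0.3125, 0.25 (working shown to 4 dp, full precision carried).
D = 0.2292² + 0.2083² + 0.3125² + 0.25² = 0.0525 + 0.0434 + 0.0977 + 0.0625 = 0.2561.
To 2 decimal places, D = 0.26.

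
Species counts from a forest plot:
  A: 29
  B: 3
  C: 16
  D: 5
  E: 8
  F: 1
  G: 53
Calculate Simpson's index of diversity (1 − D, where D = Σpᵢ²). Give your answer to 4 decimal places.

Total N = 29+3+16+5+8+1+53 = 115, so the proportions are 0.252174, 0.026087, 0.13913, 0.043478, 0.069565, 0.008696, 0.46087 (working shown to 6 dp, full precision carried).
D = 0.252174² + 0.026087² + 0.13913² + 0.043478² + 0.069565² + 0.008696² + 0.46087² = 0.063592 + 0.000681 + 0.019357 + 0.001890 + 0.004839 + 0.000076 + 0.212401 = 0.302836.
So 1 − D = 0.697164, i.e. 0.6972 to 4 decimal places.

0.6972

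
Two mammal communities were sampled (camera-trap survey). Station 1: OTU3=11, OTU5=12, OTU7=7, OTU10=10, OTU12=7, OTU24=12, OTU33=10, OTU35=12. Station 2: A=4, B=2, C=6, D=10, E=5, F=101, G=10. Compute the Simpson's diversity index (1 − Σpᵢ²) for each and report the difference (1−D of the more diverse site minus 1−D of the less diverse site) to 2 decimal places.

Station 1: N=81, proportions 0.1358, 0.1481, 0.0864, 0.1235, 0.0864, 0.1481, 0.1235, 0.1481, giving 1−D = 0.8703 (working shown to 4 dp, full precision carried).
Station 2: N=138, proportions 0.029, 0.0145, 0.0435, 0.0725, 0.0362, 0.7319, 0.0725, giving 1−D = 0.4496.
Difference = |0.8703 − 0.4496| = 0.4207, i.e. 0.42 to 2 decimal places.

0.42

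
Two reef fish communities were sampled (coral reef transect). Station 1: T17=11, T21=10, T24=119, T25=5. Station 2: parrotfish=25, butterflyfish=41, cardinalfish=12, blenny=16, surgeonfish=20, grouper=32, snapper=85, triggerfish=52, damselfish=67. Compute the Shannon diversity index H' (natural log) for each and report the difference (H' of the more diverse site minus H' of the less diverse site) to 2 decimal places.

Station 1: N=145, proportions 0.07586, 0.06897, 0.82069, 0.03448, giving H' = 0.65835 (working shown to 5 dp, full precision carried).
Station 2: N=350, proportions 0.07143, 0.11714, 0.03429, 0.04571, 0.05714, 0.09143, 0.24286, 0.14857, 0.19143, giving H' = 2.02213.
Difference = |0.65835 − 2.02213| = 1.36378, i.e. 1.36 to 2 decimal places.

1.36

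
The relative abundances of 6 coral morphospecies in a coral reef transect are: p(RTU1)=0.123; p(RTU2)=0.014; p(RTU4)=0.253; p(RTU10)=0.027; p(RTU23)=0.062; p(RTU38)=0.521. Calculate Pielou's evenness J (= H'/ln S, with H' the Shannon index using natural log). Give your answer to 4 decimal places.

H' = −Σ pᵢ ln pᵢ = −((-0.257755) + (-0.059762) + (-0.347715) + (-0.097522) + (-0.172398) + (-0.339695)) = 1.274847 (working shown to 6 dp, full precision carried).
With S = 6 species, ln S = 1.791759, so J = 1.274847/1.791759 = 0.711505, i.e. 0.7115 to 4 decimal places.

0.7115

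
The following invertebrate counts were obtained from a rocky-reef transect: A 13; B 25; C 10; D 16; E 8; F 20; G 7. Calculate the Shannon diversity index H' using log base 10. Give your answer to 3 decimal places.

Total N = 13+25+10+16+8+20+7 = 99, so the proportions are 0.13131, 0.25253, 0.10101, 0.16162, 0.08081, 0.20202, 0.07071 (working shown to 5 dp, full precision carried).
Each pᵢ log₁₀ pᵢ term: 0.13131×(-0.88169)=-0.11578, 0.25253×(-0.59770)=-0.15093, 0.10101×(-0.99564)=-0.10057, 0.16162×(-0.79152)=-0.12792, 0.08081×(-1.09255)=-0.08829, 0.20202×(-0.69461)=-0.14032, 0.07071×(-1.15054)=-0.08135.
Sum = -0.80516, so H' = 0.805.

0.805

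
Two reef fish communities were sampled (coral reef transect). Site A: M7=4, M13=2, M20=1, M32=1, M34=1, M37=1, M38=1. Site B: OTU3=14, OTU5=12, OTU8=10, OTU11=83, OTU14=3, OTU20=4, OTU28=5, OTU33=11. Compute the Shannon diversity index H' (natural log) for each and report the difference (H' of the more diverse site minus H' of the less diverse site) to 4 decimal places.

0.3318

Site A: N=11, proportions 0.363636, 0.181818, 0.090909, 0.090909, 0.090909, 0.090909, 0.090909, giving H' = 1.767761 (working shown to 6 dp, full precision carried).
Site B: N=142, proportions 0.098592, 0.084507, 0.070423, 0.584507, 0.021127, 0.028169, 0.035211, 0.077465, giving H' = 1.435965.
Difference = |1.767761 − 1.435965| = 0.331796, i.e. 0.3318 to 4 decimal places.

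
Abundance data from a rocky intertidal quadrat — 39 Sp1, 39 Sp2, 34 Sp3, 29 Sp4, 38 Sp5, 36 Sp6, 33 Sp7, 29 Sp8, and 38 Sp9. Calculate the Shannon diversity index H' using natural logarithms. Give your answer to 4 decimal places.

Total N = 39+39+34+29+38+36+33+29+38 = 315, so the proportions are 0.12381, 0.12381, 0.107937, 0.092063, 0.120635, 0.114286, 0.104762, 0.092063, 0.120635 (working shown to 6 dp, full precision carried).
Each pᵢ ln pᵢ term: 0.12381×(-2.089011)=-0.258639, 0.12381×(-2.089011)=-0.258639, 0.107937×(-2.226212)=-0.240290, 0.092063×(-2.385277)=-0.219597, 0.120635×(-2.114986)=-0.255141, 0.114286×(-2.169054)=-0.247892, 0.104762×(-2.256065)=-0.236350, 0.092063×(-2.385277)=-0.219597, 0.120635×(-2.114986)=-0.255141.
Sum = -2.191286, so H' = 2.1913.

2.1913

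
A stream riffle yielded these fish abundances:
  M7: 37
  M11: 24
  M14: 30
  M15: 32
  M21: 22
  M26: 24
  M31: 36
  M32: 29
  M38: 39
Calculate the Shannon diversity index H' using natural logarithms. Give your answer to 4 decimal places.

Total N = 37+24+30+32+22+24+36+29+39 = 273, so the proportions are 0.135531, 0.087912, 0.10989, 0.117216, 0.080586, 0.087912, 0.131868, 0.106227, 0.142857 (working shown to 6 dp, full precision carried).
Each pᵢ ln pᵢ term: 0.135531×(-1.998554)=-0.270866, 0.087912×(-2.431418)=-0.213751, 0.10989×(-2.208274)=-0.242668, 0.117216×(-2.143736)=-0.251280, 0.080586×(-2.518429)=-0.202950, 0.087912×(-2.431418)=-0.213751, 0.131868×(-2.025953)=-0.267159, 0.106227×(-2.242176)=-0.238180, 0.142857×(-1.945910)=-0.277987.
Sum = -2.178592, so H' = 2.1786.

2.1786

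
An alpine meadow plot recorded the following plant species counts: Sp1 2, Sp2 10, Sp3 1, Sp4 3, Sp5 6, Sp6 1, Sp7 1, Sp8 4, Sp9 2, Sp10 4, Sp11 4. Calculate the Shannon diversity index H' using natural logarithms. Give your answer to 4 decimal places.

2.1513

Total N = 2+10+1+3+6+1+1+4+2+4+4 = 38, so the proportions are 0.052632, 0.263158, 0.026316, 0.078947, 0.157895, 0.026316, 0.026316, 0.105263, 0.052632, 0.105263, 0.105263 (working shown to 6 dp, full precision carried).
Each pᵢ ln pᵢ term: 0.052632×(-2.944439)=-0.154970, 0.263158×(-1.335001)=-0.351316, 0.026316×(-3.637586)=-0.095726, 0.078947×(-2.538974)=-0.200445, 0.157895×(-1.845827)=-0.291446, 0.026316×(-3.637586)=-0.095726, 0.026316×(-3.637586)=-0.095726, 0.105263×(-2.251292)=-0.236978, 0.052632×(-2.944439)=-0.154970, 0.105263×(-2.251292)=-0.236978, 0.105263×(-2.251292)=-0.236978.
Sum = -2.151261, so H' = 2.1513.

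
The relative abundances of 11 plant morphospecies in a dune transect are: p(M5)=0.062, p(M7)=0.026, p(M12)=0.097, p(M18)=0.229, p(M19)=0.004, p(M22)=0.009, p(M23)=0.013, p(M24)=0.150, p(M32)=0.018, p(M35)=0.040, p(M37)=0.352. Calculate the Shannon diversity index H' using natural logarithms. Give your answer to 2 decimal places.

Each pᵢ ln pᵢ term (working shown to 4 dp, full precision carried): 0.062×(-2.7806)=-0.1724, 0.026×(-3.6497)=-0.0949, 0.097×(-2.3330)=-0.2263, 0.229×(-1.4740)=-0.3376, 0.004×(-5.5215)=-0.0221, 0.009×(-4.7105)=-0.0424, 0.013×(-4.3428)=-0.0565, 0.15×(-1.8971)=-0.2846, 0.018×(-4.0174)=-0.0723, 0.04×(-3.2189)=-0.1288, 0.352×(-1.0441)=-0.3675.
Sum = -1.8053, so H' = 1.81.

1.81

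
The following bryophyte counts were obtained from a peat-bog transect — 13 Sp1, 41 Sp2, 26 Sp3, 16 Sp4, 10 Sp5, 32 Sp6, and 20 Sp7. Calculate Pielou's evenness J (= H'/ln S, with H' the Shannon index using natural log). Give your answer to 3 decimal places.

Total N = 13+41+26+16+10+32+20 = 158, so the proportions are 0.08228, 0.25949, 0.16456, 0.10127, 0.06329, 0.20253, 0.12658 (working shown to 5 dp, full precision carried).
H' = −Σ pᵢ ln pᵢ = −((-0.20550) + (-0.35006) + (-0.29694) + (-0.23190) + (-0.17468) + (-0.32341) + (-0.26163)) = 1.84413.
With S = 7 species, ln S = 1.94591, so J = 1.84413/1.94591 = 0.94770, i.e. 0.948 to 3 decimal places.

0.948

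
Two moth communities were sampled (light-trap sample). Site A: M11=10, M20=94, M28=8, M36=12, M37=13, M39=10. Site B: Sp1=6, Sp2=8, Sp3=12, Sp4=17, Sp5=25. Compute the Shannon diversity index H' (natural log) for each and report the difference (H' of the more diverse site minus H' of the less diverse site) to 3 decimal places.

Site A: N=147, proportions 0.06803, 0.63946, 0.05442, 0.08163, 0.08844, 0.06803, giving H' = 1.22907 (working shown to 5 dp, full precision carried).
Site B: N=68, proportions 0.08824, 0.11765, 0.17647, 0.25, 0.36765, giving H' = 1.48654.
Difference = |1.22907 − 1.48654| = 0.25747, i.e. 0.257 to 3 decimal places.

0.257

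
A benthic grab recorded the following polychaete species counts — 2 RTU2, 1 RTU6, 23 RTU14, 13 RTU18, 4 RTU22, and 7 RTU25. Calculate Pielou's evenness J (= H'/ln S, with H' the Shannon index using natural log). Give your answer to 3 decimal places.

Total N = 2+1+23+13+4+7 = 50, so the proportions are 0.04, 0.02, 0.46, 0.26, 0.08, 0.14 (working shown to 5 dp, full precision carried).
H' = −Σ pᵢ ln pᵢ = −((-0.12876) + (-0.07824) + (-0.35720) + (-0.35024) + (-0.20206) + (-0.27526)) = 1.39175.
With S = 6 species, ln S = 1.79176, so J = 1.39175/1.79176 = 0.77675, i.e. 0.777 to 3 decimal places.

0.777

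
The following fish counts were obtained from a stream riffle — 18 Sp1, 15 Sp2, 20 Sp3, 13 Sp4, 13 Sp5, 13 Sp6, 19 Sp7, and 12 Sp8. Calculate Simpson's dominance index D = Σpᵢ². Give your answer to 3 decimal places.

0.130

Total N = 18+15+20+13+13+13+19+12 = 123, so the proportions are 0.14634, 0.12195, 0.1626, 0.10569, 0.10569, 0.10569, 0.15447, 0.09756 (working shown to 5 dp, full precision carried).
D = 0.14634² + 0.12195² + 0.1626² + 0.10569² + 0.10569² + 0.10569² + 0.15447² + 0.09756² = 0.02142 + 0.01487 + 0.02644 + 0.01117 + 0.01117 + 0.01117 + 0.02386 + 0.00952 = 0.12962.
To 3 decimal places, D = 0.130.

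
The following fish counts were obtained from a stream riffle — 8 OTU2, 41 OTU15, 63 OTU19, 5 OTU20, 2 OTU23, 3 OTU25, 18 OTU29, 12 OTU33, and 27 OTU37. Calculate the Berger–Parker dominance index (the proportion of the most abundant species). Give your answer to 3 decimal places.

Total N = 8+41+63+5+2+3+18+12+27 = 179, so the proportions are 0.04469, 0.22905, 0.35196, 0.02793, 0.01117, 0.01676, 0.10056, 0.06704, 0.15084 (working shown to 5 dp, full precision carried).
The largest proportion is 0.35196, i.e. d = 0.352 to 3 decimal places.

0.352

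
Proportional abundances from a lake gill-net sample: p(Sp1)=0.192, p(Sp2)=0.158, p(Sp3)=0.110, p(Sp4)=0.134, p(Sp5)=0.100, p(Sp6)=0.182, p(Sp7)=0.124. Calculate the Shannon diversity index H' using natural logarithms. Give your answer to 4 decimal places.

1.9197

Each pᵢ ln pᵢ term (working shown to 6 dp, full precision carried): 0.192×(-1.650260)=-0.316850, 0.158×(-1.845160)=-0.291535, 0.11×(-2.207275)=-0.242800, 0.134×(-2.009915)=-0.269329, 0.1×(-2.302585)=-0.230259, 0.182×(-1.703749)=-0.310082, 0.124×(-2.087474)=-0.258847.
Sum = -1.919702, so H' = 1.9197.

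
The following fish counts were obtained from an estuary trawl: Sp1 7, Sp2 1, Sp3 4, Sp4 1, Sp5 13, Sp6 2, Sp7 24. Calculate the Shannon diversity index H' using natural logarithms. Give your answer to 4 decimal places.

Total N = 7+1+4+1+13+2+24 = 52, so the proportions are 0.134615, 0.019231, 0.076923, 0.019231, 0.25, 0.038462, 0.461538 (working shown to 6 dp, full precision carried).
Each pᵢ ln pᵢ term: 0.134615×(-2.005334)=-0.269949, 0.019231×(-3.951244)=-0.075985, 0.076923×(-2.564949)=-0.197304, 0.019231×(-3.951244)=-0.075985, 0.25×(-1.386294)=-0.346574, 0.038462×(-3.258097)=-0.125311, 0.461538×(-0.773190)=-0.356857.
Sum = -1.447965, so H' = 1.4480.

1.4480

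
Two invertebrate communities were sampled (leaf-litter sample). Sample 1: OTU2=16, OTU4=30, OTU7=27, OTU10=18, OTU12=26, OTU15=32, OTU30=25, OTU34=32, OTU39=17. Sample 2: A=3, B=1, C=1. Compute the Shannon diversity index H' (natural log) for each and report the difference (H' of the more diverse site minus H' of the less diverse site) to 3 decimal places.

1.217

Sample 1: N=223, proportions 0.07175, 0.13453, 0.12108, 0.08072, 0.11659, 0.1435, 0.11211, 0.1435, 0.07623, giving H' = 2.16697 (working shown to 5 dp, full precision carried).
Sample 2: N=5, proportions 0.6, 0.2, 0.2, giving H' = 0.95027.
Difference = |2.16697 − 0.95027| = 1.21670, i.e. 1.217 to 3 decimal places.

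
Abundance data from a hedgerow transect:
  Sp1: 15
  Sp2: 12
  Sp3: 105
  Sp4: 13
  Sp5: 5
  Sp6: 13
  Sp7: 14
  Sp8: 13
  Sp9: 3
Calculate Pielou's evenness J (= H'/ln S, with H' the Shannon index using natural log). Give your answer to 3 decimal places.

Total N = 15+12+105+13+5+13+14+13+3 = 193, so the proportions are 0.07772, 0.06218, 0.54404, 0.06736, 0.02591, 0.06736, 0.07254, 0.06736, 0.01554 (working shown to 5 dp, full precision carried).
H' = −Σ pᵢ ln pᵢ = −((-0.19855) + (-0.17271) + (-0.33117) + (-0.18171) + (-0.09464) + (-0.18171) + (-0.19032) + (-0.18171) + (-0.06473)) = 1.59726.
With S = 9 species, ln S = 2.19722, so J = 1.59726/2.19722 = 0.72694, i.e. 0.727 to 3 decimal places.

0.727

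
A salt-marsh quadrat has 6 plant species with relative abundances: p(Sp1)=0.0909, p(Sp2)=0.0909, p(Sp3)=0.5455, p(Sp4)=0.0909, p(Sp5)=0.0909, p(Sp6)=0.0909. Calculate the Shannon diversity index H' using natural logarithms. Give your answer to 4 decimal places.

1.4205

Each pᵢ ln pᵢ term (working shown to 6 dp, full precision carried): 0.0909×(-2.397995)=-0.217978, 0.0909×(-2.397995)=-0.217978, 0.5455×(-0.606052)=-0.330602, 0.0909×(-2.397995)=-0.217978, 0.0909×(-2.397995)=-0.217978, 0.0909×(-2.397995)=-0.217978.
Sum = -1.420490, so H' = 1.4205.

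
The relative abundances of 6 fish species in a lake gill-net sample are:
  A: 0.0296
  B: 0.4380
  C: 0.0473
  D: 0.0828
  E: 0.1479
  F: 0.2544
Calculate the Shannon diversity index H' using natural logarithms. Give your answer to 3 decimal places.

Each pᵢ ln pᵢ term (working shown to 5 dp, full precision carried): 0.0296×(-3.51998)=-0.10419, 0.438×(-0.82554)=-0.36158, 0.0473×(-3.05124)=-0.14432, 0.0828×(-2.49133)=-0.20628, 0.1479×(-1.91122)=-0.28267, 0.2544×(-1.36885)=-0.34823.
Sum = -1.44729, so H' = 1.447.

1.447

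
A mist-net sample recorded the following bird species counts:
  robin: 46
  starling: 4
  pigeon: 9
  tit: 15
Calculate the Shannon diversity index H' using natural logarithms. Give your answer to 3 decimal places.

Total N = 46+4+9+15 = 74, so the proportions are 0.62162, 0.05405, 0.12162, 0.2027 (working shown to 5 dp, full precision carried).
Each pᵢ ln pᵢ term: 0.62162×(-0.47542)=-0.29553, 0.05405×(-2.91777)=-0.15772, 0.12162×(-2.10684)=-0.25624, 0.2027×(-1.59601)=-0.32352.
Sum = -1.03300, so H' = 1.033.

1.033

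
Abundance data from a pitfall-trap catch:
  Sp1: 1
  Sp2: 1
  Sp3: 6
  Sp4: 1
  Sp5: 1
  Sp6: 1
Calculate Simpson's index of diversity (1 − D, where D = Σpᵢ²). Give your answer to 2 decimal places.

0.66

Total N = 1+1+6+1+1+1 = 11, so the proportions are 0.0909, 0.0909, 0.5455, 0.0909, 0.0909, 0.0909 (working shown to 4 dp, full precision carried).
D = 0.0909² + 0.0909² + 0.5455² + 0.0909² + 0.0909² + 0.0909² = 0.0083 + 0.0083 + 0.2975 + 0.0083 + 0.0083 + 0.0083 = 0.3388.
So 1 − D = 0.6612, i.e. 0.66 to 2 decimal places.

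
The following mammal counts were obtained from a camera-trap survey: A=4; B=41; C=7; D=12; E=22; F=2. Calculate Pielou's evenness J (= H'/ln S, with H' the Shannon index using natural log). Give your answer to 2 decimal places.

0.78

Total N = 4+41+7+12+22+2 = 88, so the proportions are 0.0455, 0.4659, 0.0795, 0.1364, 0.25, 0.0227 (working shown to 4 dp, full precision carried).
H' = −Σ pᵢ ln pᵢ = −((-0.1405) + (-0.3558) + (-0.2014) + (-0.2717) + (-0.3466) + (-0.0860)) = 1.4020.
With S = 6 species, ln S = 1.7918, so J = 1.4020/1.7918 = 0.7825, i.e. 0.78 to 2 decimal places.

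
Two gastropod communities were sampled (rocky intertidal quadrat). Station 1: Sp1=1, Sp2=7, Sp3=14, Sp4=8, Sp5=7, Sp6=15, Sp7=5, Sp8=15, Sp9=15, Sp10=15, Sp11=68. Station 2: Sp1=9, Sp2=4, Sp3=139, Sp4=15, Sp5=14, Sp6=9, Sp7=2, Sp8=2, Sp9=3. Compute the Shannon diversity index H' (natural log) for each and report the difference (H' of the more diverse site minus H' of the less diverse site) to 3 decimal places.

Station 1: N=170, proportions 0.00588, 0.04118, 0.08235, 0.04706, 0.04118, 0.08824, 0.02941, 0.08824, 0.08824, 0.08824, 0.4, giving H' = 1.96943 (working shown to 5 dp, full precision carried).
Station 2: N=197, proportions 0.04569, 0.0203, 0.70558, 0.07614, 0.07107, 0.04569, 0.01015, 0.01015, 0.01523, giving H' = 1.14806.
Difference = |1.96943 − 1.14806| = 0.82137, i.e. 0.821 to 3 decimal places.

0.821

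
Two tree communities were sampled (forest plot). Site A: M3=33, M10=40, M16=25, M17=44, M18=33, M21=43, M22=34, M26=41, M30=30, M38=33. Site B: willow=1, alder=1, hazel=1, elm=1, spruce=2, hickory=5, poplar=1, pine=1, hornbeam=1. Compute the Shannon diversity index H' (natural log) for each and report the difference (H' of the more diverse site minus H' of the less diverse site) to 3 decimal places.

Site A: N=356, proportions 0.0927, 0.11236, 0.07022, 0.1236, 0.0927, 0.12079, 0.09551, 0.11517, 0.08427, 0.0927, giving H' = 2.28896 (working shown to 5 dp, full precision carried).
Site B: N=14, proportions 0.07143, 0.07143, 0.07143, 0.07143, 0.14286, 0.35714, 0.07143, 0.07143, 0.07143, giving H' = 1.96524.
Difference = |2.28896 − 1.96524| = 0.32372, i.e. 0.324 to 3 decimal places.

0.324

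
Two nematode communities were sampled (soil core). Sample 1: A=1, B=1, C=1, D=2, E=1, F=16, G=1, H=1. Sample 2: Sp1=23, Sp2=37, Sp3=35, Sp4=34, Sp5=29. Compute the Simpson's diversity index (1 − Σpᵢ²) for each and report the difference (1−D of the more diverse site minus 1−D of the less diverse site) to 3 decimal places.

0.257

Sample 1: N=24, proportions 0.04167, 0.04167, 0.04167, 0.08333, 0.04167, 0.66667, 0.04167, 0.04167, giving 1−D = 0.53819 (working shown to 5 dp, full precision carried).
Sample 2: N=158, proportions 0.14557, 0.23418, 0.22152, 0.21519, 0.18354, giving 1−D = 0.79490.
Difference = |0.53819 − 0.79490| = 0.25671, i.e. 0.257 to 3 decimal places.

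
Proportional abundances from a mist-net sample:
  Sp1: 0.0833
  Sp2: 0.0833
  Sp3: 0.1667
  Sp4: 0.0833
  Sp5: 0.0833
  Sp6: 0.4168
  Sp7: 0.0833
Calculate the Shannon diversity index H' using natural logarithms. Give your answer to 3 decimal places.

1.699

Each pᵢ ln pᵢ term (working shown to 5 dp, full precision carried): 0.0833×(-2.48531)=-0.20703, 0.0833×(-2.48531)=-0.20703, 0.1667×(-1.79156)=-0.29865, 0.0833×(-2.48531)=-0.20703, 0.0833×(-2.48531)=-0.20703, 0.4168×(-0.87515)=-0.36476, 0.0833×(-2.48531)=-0.20703.
Sum = -1.69855, so H' = 1.699.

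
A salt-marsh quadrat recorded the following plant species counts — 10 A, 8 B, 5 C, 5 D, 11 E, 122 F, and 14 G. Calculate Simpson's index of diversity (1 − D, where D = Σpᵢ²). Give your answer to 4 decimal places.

0.4967

Total N = 10+8+5+5+11+122+14 = 175, so the proportions are 0.057143, 0.045714, 0.028571, 0.028571, 0.062857, 0.697143, 0.08 (working shown to 6 dp, full precision carried).
D = 0.057143² + 0.045714² + 0.028571² + 0.028571² + 0.062857² + 0.697143² + 0.08² = 0.003265 + 0.002090 + 0.000816 + 0.000816 + 0.003951 + 0.486008 + 0.006400 = 0.503347.
So 1 − D = 0.496653, i.e. 0.4967 to 4 decimal places.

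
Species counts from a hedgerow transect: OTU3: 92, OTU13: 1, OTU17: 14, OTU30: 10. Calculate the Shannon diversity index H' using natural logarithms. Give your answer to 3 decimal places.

Total N = 92+1+14+10 = 117, so the proportions are 0.78632, 0.00855, 0.11966, 0.08547 (working shown to 5 dp, full precision carried).
Each pᵢ ln pᵢ term: 0.78632×(-0.24039)=-0.18902, 0.00855×(-4.76217)=-0.04070, 0.11966×(-2.12312)=-0.25405, 0.08547×(-2.45959)=-0.21022.
Sum = -0.69399, so H' = 0.694.

0.694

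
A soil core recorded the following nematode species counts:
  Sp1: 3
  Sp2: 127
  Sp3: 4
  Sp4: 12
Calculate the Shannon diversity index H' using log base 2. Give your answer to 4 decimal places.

Total N = 3+127+4+12 = 146, so the proportions are 0.020548, 0.869863, 0.027397, 0.082192 (working shown to 6 dp, full precision carried).
Each pᵢ log₂ pᵢ term: 0.020548×(-5.604862)=-0.115168, 0.869863×(-0.201140)=-0.174964, 0.027397×(-5.189825)=-0.142187, 0.082192×(-3.604862)=-0.296290.
Sum = -0.728610, so H' = 0.7286.

0.7286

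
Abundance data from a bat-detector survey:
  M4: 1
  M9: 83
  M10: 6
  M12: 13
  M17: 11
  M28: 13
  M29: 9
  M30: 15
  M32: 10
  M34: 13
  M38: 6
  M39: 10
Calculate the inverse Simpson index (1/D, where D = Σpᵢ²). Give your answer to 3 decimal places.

4.459

Total N = 1+83+6+13+11+13+9+15+10+13+6+10 = 190, so the proportions are 0.0052632, 0.4368421, 0.0315789, 0.0684211, 0.0578947, 0.0684211, 0.0473684, 0.0789474, 0.0526316, 0.0684211, 0.0315789, 0.0526316 (working shown to 7 dp, full precision carried).
D = 0.0052632² + 0.4368421² + 0.0315789² + 0.0684211² + 0.0578947² + 0.0684211² + 0.0473684² + 0.0789474² + 0.0526316² + 0.0684211² + 0.0315789² + 0.0526316² = 0.0000277 + 0.1908310 + 0.0009972 + 0.0046814 + 0.0033518 + 0.0046814 + 0.0022438 + 0.0062327 + 0.0027701 + 0.0046814 + 0.0009972 + 0.0027701 = 0.2242659.
So 1/D = 4.45899, i.e. 4.459 to 3 decimal places.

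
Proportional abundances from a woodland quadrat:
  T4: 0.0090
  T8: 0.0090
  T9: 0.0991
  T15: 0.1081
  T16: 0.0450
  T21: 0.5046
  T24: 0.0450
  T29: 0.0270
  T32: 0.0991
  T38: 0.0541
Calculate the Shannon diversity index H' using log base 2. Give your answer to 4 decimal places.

2.3992

Each pᵢ log₂ pᵢ term (working shown to 6 dp, full precision carried): 0.009×(-6.795859)=-0.061163, 0.009×(-6.795859)=-0.061163, 0.0991×(-3.334971)=-0.330496, 0.1081×(-3.209562)=-0.346954, 0.045×(-4.473931)=-0.201327, 0.5046×(-0.986788)=-0.497933, 0.045×(-4.473931)=-0.201327, 0.027×(-5.210897)=-0.140694, 0.0991×(-3.334971)=-0.330496, 0.0541×(-4.208228)=-0.227665.
Sum = -2.399217, so H' = 2.3992.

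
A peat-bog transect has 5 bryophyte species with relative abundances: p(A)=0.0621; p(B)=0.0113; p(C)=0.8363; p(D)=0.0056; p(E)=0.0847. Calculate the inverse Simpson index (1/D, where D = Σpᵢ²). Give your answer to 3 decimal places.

1.407

D = 0.0621² + 0.0113² + 0.8363² + 0.0056² + 0.0847² = 0.003856 + 0.000128 + 0.699398 + 0.000031 + 0.007174 = 0.710587 (working shown to 6 dp, full precision carried).
So 1/D = 1.40729, i.e. 1.407 to 3 decimal places.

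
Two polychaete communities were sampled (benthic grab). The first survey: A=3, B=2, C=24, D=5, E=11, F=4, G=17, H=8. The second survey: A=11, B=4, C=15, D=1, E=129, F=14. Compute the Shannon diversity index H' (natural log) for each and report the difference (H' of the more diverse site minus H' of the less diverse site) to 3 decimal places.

0.867

The first survey: N=74, proportions 0.04054, 0.02703, 0.32432, 0.06757, 0.14865, 0.05405, 0.22973, 0.10811, giving H' = 1.79427 (working shown to 5 dp, full precision carried).
The second survey: N=174, proportions 0.06322, 0.02299, 0.08621, 0.00575, 0.74138, 0.08046, giving H' = 0.92684.
Difference = |1.79427 − 0.92684| = 0.86743, i.e. 0.867 to 3 decimal places.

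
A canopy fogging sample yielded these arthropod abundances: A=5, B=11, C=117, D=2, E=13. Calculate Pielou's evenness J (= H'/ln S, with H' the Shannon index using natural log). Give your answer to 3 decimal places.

0.475

Total N = 5+11+117+2+13 = 148, so the proportions are 0.03378, 0.07432, 0.79054, 0.01351, 0.08784 (working shown to 5 dp, full precision carried).
H' = −Σ pᵢ ln pᵢ = −((-0.11445) + (-0.19319) + (-0.18581) + (-0.05816) + (-0.21364)) = 0.76526.
With S = 5 species, ln S = 1.60944, so J = 0.76526/1.60944 = 0.47548, i.e. 0.475 to 3 decimal places.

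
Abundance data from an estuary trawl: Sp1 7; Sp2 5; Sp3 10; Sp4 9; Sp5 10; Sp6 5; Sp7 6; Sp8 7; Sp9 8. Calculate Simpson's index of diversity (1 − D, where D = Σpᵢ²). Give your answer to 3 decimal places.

Total N = 7+5+10+9+10+5+6+7+8 = 67, so the proportions are 0.10448, 0.07463, 0.14925, 0.13433, 0.14925, 0.07463, 0.08955, 0.10448, 0.1194 (working shown to 5 dp, full precision carried).
D = 0.10448² + 0.07463² + 0.14925² + 0.13433² + 0.14925² + 0.07463² + 0.08955² + 0.10448² + 0.1194² = 0.01092 + 0.00557 + 0.02228 + 0.01804 + 0.02228 + 0.00557 + 0.00802 + 0.01092 + 0.01426 = 0.11784.
So 1 − D = 0.88216, i.e. 0.882 to 3 decimal places.

0.882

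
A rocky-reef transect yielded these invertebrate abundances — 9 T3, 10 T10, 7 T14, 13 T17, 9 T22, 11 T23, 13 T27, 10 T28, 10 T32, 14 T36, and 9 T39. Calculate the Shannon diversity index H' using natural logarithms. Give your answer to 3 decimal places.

2.379

Total N = 9+10+7+13+9+11+13+10+10+14+9 = 115, so the proportions are 0.07826, 0.08696, 0.06087, 0.11304, 0.07826, 0.09565, 0.11304, 0.08696, 0.08696, 0.12174, 0.07826 (working shown to 5 dp, full precision carried).
Each pᵢ ln pᵢ term: 0.07826×(-2.54771)=-0.19939, 0.08696×(-2.44235)=-0.21238, 0.06087×(-2.79902)=-0.17038, 0.11304×(-2.17998)=-0.24643, 0.07826×(-2.54771)=-0.19939, 0.09565×(-2.34704)=-0.22450, 0.11304×(-2.17998)=-0.24643, 0.08696×(-2.44235)=-0.21238, 0.08696×(-2.44235)=-0.21238, 0.12174×(-2.10587)=-0.25637, 0.07826×(-2.54771)=-0.19939.
Sum = -2.37940, so H' = 2.379.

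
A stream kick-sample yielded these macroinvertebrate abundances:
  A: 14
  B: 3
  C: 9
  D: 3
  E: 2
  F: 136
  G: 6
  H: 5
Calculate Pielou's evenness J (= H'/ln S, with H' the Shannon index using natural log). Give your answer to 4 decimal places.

Total N = 14+3+9+3+2+136+6+5 = 178, so the proportions are 0.078652, 0.016854, 0.050562, 0.016854, 0.011236, 0.764045, 0.033708, 0.02809 (working shown to 6 dp, full precision carried).
H' = −Σ pᵢ ln pᵢ = −((-0.199990) + (-0.068817) + (-0.150905) + (-0.068817) + (-0.050434) + (-0.205626) + (-0.114270) + (-0.100347)) = 0.959207.
With S = 8 species, ln S = 2.079442, so J = 0.959207/2.079442 = 0.461281, i.e. 0.4613 to 4 decimal places.

0.4613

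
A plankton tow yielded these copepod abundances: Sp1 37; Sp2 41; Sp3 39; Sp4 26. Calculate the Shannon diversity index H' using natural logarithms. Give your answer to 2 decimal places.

Total N = 37+41+39+26 = 143, so the proportions are 0.2587, 0.2867, 0.2727, 0.1818 (working shown to 4 dp, full precision carried).
Each pᵢ ln pᵢ term: 0.2587×(-1.3519)=-0.3498, 0.2867×(-1.2493)=-0.3582, 0.2727×(-1.2993)=-0.3543, 0.1818×(-1.7047)=-0.3100.
Sum = -1.3723, so H' = 1.37.

1.37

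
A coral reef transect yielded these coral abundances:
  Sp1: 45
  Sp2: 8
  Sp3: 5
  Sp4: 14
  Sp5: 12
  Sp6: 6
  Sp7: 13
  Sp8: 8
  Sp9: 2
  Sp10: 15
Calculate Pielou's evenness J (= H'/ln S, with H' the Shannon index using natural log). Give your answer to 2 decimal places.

Total N = 45+8+5+14+12+6+13+8+2+15 = 128, so the proportions are 0.3516, 0.0625, 0.0391, 0.1094, 0.0938, 0.0469, 0.1016, 0.0625, 0.0156, 0.1172 (working shown to 4 dp, full precision carried).
H' = −Σ pᵢ ln pᵢ = −((-0.3675) + (-0.1733) + (-0.1267) + (-0.2420) + (-0.2219) + (-0.1435) + (-0.2323) + (-0.1733) + (-0.0650) + (-0.2512)) = 1.9967.
With S = 10 species, ln S = 2.3026, so J = 1.9967/2.3026 = 0.8671, i.e. 0.87 to 2 decimal places.

0.87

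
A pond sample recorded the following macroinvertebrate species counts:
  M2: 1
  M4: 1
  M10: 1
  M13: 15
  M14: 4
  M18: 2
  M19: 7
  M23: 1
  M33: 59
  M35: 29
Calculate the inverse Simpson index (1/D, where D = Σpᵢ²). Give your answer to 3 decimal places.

Total N = 1+1+1+15+4+2+7+1+59+29 = 120, so the proportions are 0.008333, 0.008333, 0.008333, 0.125, 0.033333, 0.016667, 0.058333, 0.008333, 0.491667, 0.241667 (working shown to 6 dp, full precision carried).
D = 0.008333² + 0.008333² + 0.008333² + 0.125² + 0.033333² + 0.016667² + 0.058333² + 0.008333² + 0.491667² + 0.241667² = 0.000069 + 0.000069 + 0.000069 + 0.015625 + 0.001111 + 0.000278 + 0.003403 + 0.000069 + 0.241736 + 0.058403 = 0.320833.
So 1/D = 3.11688, i.e. 3.117 to 3 decimal places.

3.117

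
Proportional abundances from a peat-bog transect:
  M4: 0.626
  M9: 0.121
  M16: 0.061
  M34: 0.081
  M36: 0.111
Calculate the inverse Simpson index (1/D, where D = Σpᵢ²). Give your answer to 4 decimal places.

D = 0.626² + 0.121² + 0.061² + 0.081² + 0.111² = 0.3918760 + 0.0146410 + 0.0037210 + 0.0065610 + 0.0123210 = 0.4291200 (working shown to 7 dp, full precision carried).
So 1/D = 2.330350, i.e. 2.3304 to 4 decimal places.

2.3304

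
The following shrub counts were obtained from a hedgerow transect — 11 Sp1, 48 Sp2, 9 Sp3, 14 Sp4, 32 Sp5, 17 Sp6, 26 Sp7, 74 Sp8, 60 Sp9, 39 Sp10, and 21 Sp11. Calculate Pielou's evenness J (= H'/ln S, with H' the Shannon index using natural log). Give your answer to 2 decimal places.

Total N = 11+48+9+14+32+17+26+74+60+39+21 = 351, so the proportions are 0.0313, 0.1368, 0.0256, 0.0399, 0.0912, 0.0484, 0.0741, 0.2108, 0.1709, 0.1111, 0.0598 (working shown to 4 dp, full precision carried).
H' = −Σ pᵢ ln pᵢ = −((-0.1085) + (-0.2721) + (-0.0939) + (-0.1285) + (-0.2184) + (-0.1466) + (-0.1928) + (-0.3282) + (-0.3020) + (-0.2441) + (-0.1685)) = 2.2036.
With S = 11 species, ln S = 2.3979, so J = 2.2036/2.3979 = 0.9190, i.e. 0.92 to 2 decimal places.

0.92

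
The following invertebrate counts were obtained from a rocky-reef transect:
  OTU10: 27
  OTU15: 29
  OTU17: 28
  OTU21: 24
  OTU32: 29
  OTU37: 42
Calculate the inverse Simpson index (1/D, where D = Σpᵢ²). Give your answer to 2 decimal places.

Total N = 27+29+28+24+29+42 = 179, so the proportions are 0.150838, 0.162011, 0.156425, 0.134078, 0.162011, 0.234637 (working shown to 6 dp, full precision carried).
D = 0.150838² + 0.162011² + 0.156425² + 0.134078² + 0.162011² + 0.234637² = 0.022752 + 0.026248 + 0.024469 + 0.017977 + 0.026248 + 0.055054 = 0.172747.
So 1/D = 5.7888, i.e. 5.79 to 2 decimal places.

5.79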